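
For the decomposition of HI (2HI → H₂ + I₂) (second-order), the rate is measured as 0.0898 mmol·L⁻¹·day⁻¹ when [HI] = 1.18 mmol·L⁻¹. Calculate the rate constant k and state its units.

0.06449 (mmol·L⁻¹)⁻¹·day⁻¹

Step 1: rate = k[HI]^2, so k = rate / [HI]^2.
Step 2: k = 0.0898 / (1.18)^2 = 0.0898 / 1.392.
Step 3: k = 0.06449 (mmol·L⁻¹)⁻¹·day⁻¹.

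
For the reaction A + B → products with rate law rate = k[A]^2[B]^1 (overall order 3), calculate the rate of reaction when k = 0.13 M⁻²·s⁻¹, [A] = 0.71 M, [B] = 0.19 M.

0.01245 M/s

Step 1: The rate law is rate = k[A]^2[B]^1, overall order = 2+1 = 3
Step 2: Substitute values: rate = 0.13 × (0.71)^2 × (0.19)^1
Step 3: rate = 0.13 × 0.5041 × 0.19 = 0.0124513 M/s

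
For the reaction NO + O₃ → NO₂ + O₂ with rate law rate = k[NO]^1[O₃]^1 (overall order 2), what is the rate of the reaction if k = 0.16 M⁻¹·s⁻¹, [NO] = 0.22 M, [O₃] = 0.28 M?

0.009856 M/s

Step 1: The rate law is rate = k[NO]^1[O₃]^1, overall order = 1+1 = 2
Step 2: Substitute values: rate = 0.16 × (0.22)^1 × (0.28)^1
Step 3: rate = 0.16 × 0.22 × 0.28 = 0.009856 M/s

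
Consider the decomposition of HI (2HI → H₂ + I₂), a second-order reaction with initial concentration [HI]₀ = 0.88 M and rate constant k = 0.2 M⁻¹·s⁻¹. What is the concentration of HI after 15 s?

0.2418 M

Step 1: For a second-order reaction: 1/[HI] = 1/[HI]₀ + kt
Step 2: 1/[HI] = 1/0.88 + 0.2 × 15
Step 3: 1/[HI] = 1.136 + 3 = 4.136
Step 4: [HI] = 1/4.136 = 0.2418 M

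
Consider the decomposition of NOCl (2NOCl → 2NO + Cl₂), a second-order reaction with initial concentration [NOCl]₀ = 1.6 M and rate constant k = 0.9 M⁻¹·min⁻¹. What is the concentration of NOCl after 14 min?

0.07561 M

Step 1: For a second-order reaction: 1/[NOCl] = 1/[NOCl]₀ + kt
Step 2: 1/[NOCl] = 1/1.6 + 0.9 × 14
Step 3: 1/[NOCl] = 0.625 + 12.6 = 13.22
Step 4: [NOCl] = 1/13.22 = 0.07561 M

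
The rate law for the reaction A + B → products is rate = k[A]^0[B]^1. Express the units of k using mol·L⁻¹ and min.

min⁻¹

Step 1: Overall order = 0 + 1 = 1.
Step 2: rate has units mol·L⁻¹·min⁻¹; [A]^0[B]^1 has units (mol·L⁻¹)^1.
Step 3: k = rate/([A]^0[B]^1), so units of k = (mol·L⁻¹)^(1-1)·min⁻¹ = min⁻¹.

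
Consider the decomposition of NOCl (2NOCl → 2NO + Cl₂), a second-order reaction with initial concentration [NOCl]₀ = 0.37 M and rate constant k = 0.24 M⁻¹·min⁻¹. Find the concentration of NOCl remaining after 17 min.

0.1474 M

Step 1: For a second-order reaction: 1/[NOCl] = 1/[NOCl]₀ + kt
Step 2: 1/[NOCl] = 1/0.37 + 0.24 × 17
Step 3: 1/[NOCl] = 2.703 + 4.08 = 6.783
Step 4: [NOCl] = 1/6.783 = 0.1474 M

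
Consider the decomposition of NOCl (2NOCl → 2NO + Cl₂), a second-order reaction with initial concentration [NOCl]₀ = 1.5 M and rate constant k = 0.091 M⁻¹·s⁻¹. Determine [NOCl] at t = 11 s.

0.5996 M

Step 1: For a second-order reaction: 1/[NOCl] = 1/[NOCl]₀ + kt
Step 2: 1/[NOCl] = 1/1.5 + 0.091 × 11
Step 3: 1/[NOCl] = 0.6667 + 1.001 = 1.668
Step 4: [NOCl] = 1/1.668 = 0.5996 M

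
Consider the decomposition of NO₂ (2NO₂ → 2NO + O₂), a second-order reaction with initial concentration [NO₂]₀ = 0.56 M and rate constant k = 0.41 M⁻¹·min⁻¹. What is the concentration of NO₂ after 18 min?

0.1091 M

Step 1: For a second-order reaction: 1/[NO₂] = 1/[NO₂]₀ + kt
Step 2: 1/[NO₂] = 1/0.56 + 0.41 × 18
Step 3: 1/[NO₂] = 1.786 + 7.38 = 9.166
Step 4: [NO₂] = 1/9.166 = 0.1091 M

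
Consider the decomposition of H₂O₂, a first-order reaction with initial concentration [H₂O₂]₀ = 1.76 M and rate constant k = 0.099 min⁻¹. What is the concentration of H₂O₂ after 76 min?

0.0009503 M

Step 1: For a first-order reaction: [H₂O₂] = [H₂O₂]₀ × e^(-kt)
Step 2: [H₂O₂] = 1.76 × e^(-0.099 × 76)
Step 3: [H₂O₂] = 1.76 × e^(-7.524)
Step 4: [H₂O₂] = 1.76 × 0.000539968 = 0.0009503 M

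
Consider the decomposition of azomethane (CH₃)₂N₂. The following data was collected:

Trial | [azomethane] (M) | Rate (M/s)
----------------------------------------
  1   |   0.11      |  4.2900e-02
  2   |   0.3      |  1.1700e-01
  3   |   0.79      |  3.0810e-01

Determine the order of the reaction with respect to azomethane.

first order (1)

Step 1: Compare trials to find order n where rate₂/rate₁ = ([azomethane]₂/[azomethane]₁)^n
Step 2: rate₂/rate₁ = 1.1700e-01/4.2900e-02 = 2.727
Step 3: [azomethane]₂/[azomethane]₁ = 0.3/0.11 = 2.727
Step 4: n = ln(2.727)/ln(2.727) = 1.00 ≈ 1
Step 5: The reaction is first order in azomethane.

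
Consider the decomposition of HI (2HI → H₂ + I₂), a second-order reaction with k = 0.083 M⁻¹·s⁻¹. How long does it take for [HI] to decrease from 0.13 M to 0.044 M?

181.1 s

Step 1: For second-order: t = (1/[HI] - 1/[HI]₀)/k
Step 2: t = (1/0.044 - 1/0.13)/0.083
Step 3: t = (22.73 - 7.692)/0.083
Step 4: t = 15.03/0.083 = 181.1 s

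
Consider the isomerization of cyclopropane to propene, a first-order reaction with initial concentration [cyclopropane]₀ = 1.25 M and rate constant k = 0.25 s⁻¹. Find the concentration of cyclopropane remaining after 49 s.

5.981e-06 M

Step 1: For a first-order reaction: [cyclopropane] = [cyclopropane]₀ × e^(-kt)
Step 2: [cyclopropane] = 1.25 × e^(-0.25 × 49)
Step 3: [cyclopropane] = 1.25 × e^(-12.25)
Step 4: [cyclopropane] = 1.25 × 4.78512e-06 = 5.981e-06 M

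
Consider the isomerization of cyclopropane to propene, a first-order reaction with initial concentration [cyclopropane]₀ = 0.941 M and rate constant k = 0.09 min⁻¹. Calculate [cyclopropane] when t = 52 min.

0.008732 M

Step 1: For a first-order reaction: [cyclopropane] = [cyclopropane]₀ × e^(-kt)
Step 2: [cyclopropane] = 0.941 × e^(-0.09 × 52)
Step 3: [cyclopropane] = 0.941 × e^(-4.68)
Step 4: [cyclopropane] = 0.941 × 0.00927901 = 0.008732 M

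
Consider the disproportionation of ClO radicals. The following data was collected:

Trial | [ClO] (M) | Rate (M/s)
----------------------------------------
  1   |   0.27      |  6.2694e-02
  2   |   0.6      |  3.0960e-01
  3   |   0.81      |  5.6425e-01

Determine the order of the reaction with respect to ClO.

second order (2)

Step 1: Compare trials to find order n where rate₂/rate₁ = ([ClO]₂/[ClO]₁)^n
Step 2: rate₂/rate₁ = 3.0960e-01/6.2694e-02 = 4.938
Step 3: [ClO]₂/[ClO]₁ = 0.6/0.27 = 2.222
Step 4: n = ln(4.938)/ln(2.222) = 2.00 ≈ 2
Step 5: The reaction is second order in ClO.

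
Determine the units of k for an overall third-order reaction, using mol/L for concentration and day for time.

(mol/L)⁻²·day⁻¹

Step 1: For overall order n, rate = k × (concentration)^n.
Step 2: Rate has units mol/L·day⁻¹; concentration term has units (mol/L)^3.
Step 3: k = rate / (concentration)^n, so units of k = (mol/L)^(1-3)·day⁻¹ = (mol/L)⁻²·day⁻¹.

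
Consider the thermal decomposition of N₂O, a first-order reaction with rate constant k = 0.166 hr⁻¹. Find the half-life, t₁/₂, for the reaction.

4.176 hr

Step 1: For a first-order reaction, t₁/₂ = ln(2)/k
Step 2: t₁/₂ = ln(2)/0.166
Step 3: t₁/₂ = 0.6931/0.166 = 4.176 hr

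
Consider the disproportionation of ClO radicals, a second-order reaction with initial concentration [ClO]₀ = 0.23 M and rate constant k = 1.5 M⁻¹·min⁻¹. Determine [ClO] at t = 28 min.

0.02158 M

Step 1: For a second-order reaction: 1/[ClO] = 1/[ClO]₀ + kt
Step 2: 1/[ClO] = 1/0.23 + 1.5 × 28
Step 3: 1/[ClO] = 4.348 + 42 = 46.35
Step 4: [ClO] = 1/46.35 = 0.02158 M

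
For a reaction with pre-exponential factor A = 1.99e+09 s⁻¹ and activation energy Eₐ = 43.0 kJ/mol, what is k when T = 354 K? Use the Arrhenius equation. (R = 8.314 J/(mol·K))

8.99e+02 s⁻¹

Step 1: Use the Arrhenius equation: k = A × exp(-Eₐ/RT)
Step 2: Convert Eₐ to J/mol: 43.0 kJ/mol = 43000 J/mol
Step 3: Calculate the exponent: -Eₐ/(RT) = -43000/(8.314 × 354) = -14.61017
Step 4: k = 1.99e+09 × exp(-14.61017)
Step 5: k = 1.99e+09 × 4.51735e-07 = 8.9895e+02 s⁻¹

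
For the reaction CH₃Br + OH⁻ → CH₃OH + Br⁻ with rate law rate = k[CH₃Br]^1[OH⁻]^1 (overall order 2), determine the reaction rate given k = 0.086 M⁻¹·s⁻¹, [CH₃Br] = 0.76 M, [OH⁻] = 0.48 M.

0.03137 M/s

Step 1: The rate law is rate = k[CH₃Br]^1[OH⁻]^1, overall order = 1+1 = 2
Step 2: Substitute values: rate = 0.086 × (0.76)^1 × (0.48)^1
Step 3: rate = 0.086 × 0.76 × 0.48 = 0.0313728 M/s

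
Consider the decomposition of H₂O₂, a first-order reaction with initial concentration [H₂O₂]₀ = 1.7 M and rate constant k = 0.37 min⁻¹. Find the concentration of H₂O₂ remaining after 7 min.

0.1275 M

Step 1: For a first-order reaction: [H₂O₂] = [H₂O₂]₀ × e^(-kt)
Step 2: [H₂O₂] = 1.7 × e^(-0.37 × 7)
Step 3: [H₂O₂] = 1.7 × e^(-2.59)
Step 4: [H₂O₂] = 1.7 × 0.07502 = 0.1275 M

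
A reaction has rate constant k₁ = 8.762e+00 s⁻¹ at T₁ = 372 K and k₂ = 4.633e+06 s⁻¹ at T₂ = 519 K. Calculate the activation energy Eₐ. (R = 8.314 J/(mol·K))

143.9 kJ/mol

Step 1: Use the two-temperature Arrhenius form: ln(k₂/k₁) = -Eₐ/R × (1/T₂ - 1/T₁)
Step 2: ln(k₂/k₁) = ln(4.633e+06/8.762e+00) = ln(528761) = 13.1783
Step 3: 1/T₂ - 1/T₁ = 1/519 - 1/372 = -7.613898e-04 K⁻¹
Step 4: Eₐ = -R × ln(k₂/k₁) / (1/T₂ - 1/T₁) = -8.314 × 13.1783 / -7.613898e-04
Step 5: Eₐ = 1.4390e+05 J/mol = 143.9 kJ/mol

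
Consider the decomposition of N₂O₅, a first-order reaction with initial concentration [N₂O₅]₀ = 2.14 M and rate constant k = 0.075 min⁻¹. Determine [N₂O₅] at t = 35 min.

0.155 M

Step 1: For a first-order reaction: [N₂O₅] = [N₂O₅]₀ × e^(-kt)
Step 2: [N₂O₅] = 2.14 × e^(-0.075 × 35)
Step 3: [N₂O₅] = 2.14 × e^(-2.625)
Step 4: [N₂O₅] = 2.14 × 0.0724398 = 0.155 M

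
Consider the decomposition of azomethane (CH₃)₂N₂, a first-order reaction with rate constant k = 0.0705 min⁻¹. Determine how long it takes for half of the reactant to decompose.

9.832 min

Step 1: For a first-order reaction, t₁/₂ = ln(2)/k
Step 2: t₁/₂ = ln(2)/0.0705
Step 3: t₁/₂ = 0.6931/0.0705 = 9.832 min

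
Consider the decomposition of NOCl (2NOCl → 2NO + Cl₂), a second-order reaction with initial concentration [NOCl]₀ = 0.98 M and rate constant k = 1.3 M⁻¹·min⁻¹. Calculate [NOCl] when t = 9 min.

0.07861 M

Step 1: For a second-order reaction: 1/[NOCl] = 1/[NOCl]₀ + kt
Step 2: 1/[NOCl] = 1/0.98 + 1.3 × 9
Step 3: 1/[NOCl] = 1.02 + 11.7 = 12.72
Step 4: [NOCl] = 1/12.72 = 0.07861 M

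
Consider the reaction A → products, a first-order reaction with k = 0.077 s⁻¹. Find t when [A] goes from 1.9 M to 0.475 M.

18 s

Step 1: For first-order: t = ln([A]₀/[A])/k
Step 2: t = ln(1.9/0.475)/0.077
Step 3: t = ln(4)/0.077
Step 4: t = 1.386/0.077 = 18 s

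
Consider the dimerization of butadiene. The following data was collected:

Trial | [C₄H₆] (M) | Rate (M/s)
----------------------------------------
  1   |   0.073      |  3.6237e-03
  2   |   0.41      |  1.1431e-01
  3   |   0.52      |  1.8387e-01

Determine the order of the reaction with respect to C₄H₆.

second order (2)

Step 1: Compare trials to find order n where rate₂/rate₁ = ([C₄H₆]₂/[C₄H₆]₁)^n
Step 2: rate₂/rate₁ = 1.1431e-01/3.6237e-03 = 31.54
Step 3: [C₄H₆]₂/[C₄H₆]₁ = 0.41/0.073 = 5.616
Step 4: n = ln(31.54)/ln(5.616) = 2.00 ≈ 2
Step 5: The reaction is second order in C₄H₆.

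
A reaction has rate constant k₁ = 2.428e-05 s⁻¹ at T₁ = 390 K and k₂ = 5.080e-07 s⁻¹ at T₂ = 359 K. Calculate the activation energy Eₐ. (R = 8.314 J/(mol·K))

145.2 kJ/mol

Step 1: Use the two-temperature Arrhenius form: ln(k₂/k₁) = -Eₐ/R × (1/T₂ - 1/T₁)
Step 2: ln(k₂/k₁) = ln(5.080e-07/2.428e-05) = ln(0.0209226) = -3.86693
Step 3: 1/T₂ - 1/T₁ = 1/359 - 1/390 = 2.214128e-04 K⁻¹
Step 4: Eₐ = -R × ln(k₂/k₁) / (1/T₂ - 1/T₁) = -8.314 × -3.86693 / 2.214128e-04
Step 5: Eₐ = 1.4520e+05 J/mol = 145.2 kJ/mol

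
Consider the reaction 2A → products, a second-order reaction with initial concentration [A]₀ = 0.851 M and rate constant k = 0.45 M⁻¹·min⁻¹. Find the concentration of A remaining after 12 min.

0.1521 M

Step 1: For a second-order reaction: 1/[A] = 1/[A]₀ + kt
Step 2: 1/[A] = 1/0.851 + 0.45 × 12
Step 3: 1/[A] = 1.175 + 5.4 = 6.575
Step 4: [A] = 1/6.575 = 0.1521 M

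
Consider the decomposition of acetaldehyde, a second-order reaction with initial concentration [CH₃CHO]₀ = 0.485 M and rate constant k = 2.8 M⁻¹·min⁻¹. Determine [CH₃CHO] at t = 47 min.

0.007482 M

Step 1: For a second-order reaction: 1/[CH₃CHO] = 1/[CH₃CHO]₀ + kt
Step 2: 1/[CH₃CHO] = 1/0.485 + 2.8 × 47
Step 3: 1/[CH₃CHO] = 2.062 + 131.6 = 133.7
Step 4: [CH₃CHO] = 1/133.7 = 0.007482 M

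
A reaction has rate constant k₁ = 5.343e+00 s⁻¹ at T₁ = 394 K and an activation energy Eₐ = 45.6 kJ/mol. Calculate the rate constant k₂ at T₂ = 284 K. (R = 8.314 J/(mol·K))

2.433e-02 s⁻¹

Step 1: Use the two-temperature Arrhenius form: ln(k₂/k₁) = -Eₐ/R × (1/T₂ - 1/T₁)
Step 2: Convert Eₐ to J/mol: 45.6 kJ/mol = 45600 J/mol
Step 3: 1/T₂ - 1/T₁ = 1/284 - 1/394 = 9.830557e-04 K⁻¹
Step 4: ln(k₂/k₁) = -45600/8.314 × 9.830557e-04 = -5.39179
Step 5: k₂ = k₁ × exp(-5.39179) = 5.343e+00 × 4.55381e-03 = 2.433e-02 s⁻¹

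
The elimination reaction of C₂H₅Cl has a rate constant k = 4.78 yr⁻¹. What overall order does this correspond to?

first order (1)

Step 1: The units of k for an nth-order reaction are (concentration)^(1-n)·(time)⁻¹.
Step 2: Here k has units yr⁻¹, so the concentration exponent is 0.
Step 3: 1 - n = 0 ⇒ n = 1. The reaction is first order.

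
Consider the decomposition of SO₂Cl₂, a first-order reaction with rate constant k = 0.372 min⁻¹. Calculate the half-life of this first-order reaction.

1.863 min

Step 1: For a first-order reaction, t₁/₂ = ln(2)/k
Step 2: t₁/₂ = ln(2)/0.372
Step 3: t₁/₂ = 0.6931/0.372 = 1.863 min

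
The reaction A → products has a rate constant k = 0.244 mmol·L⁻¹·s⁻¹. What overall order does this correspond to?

zeroth order (0)

Step 1: The units of k for an nth-order reaction are (concentration)^(1-n)·(time)⁻¹.
Step 2: Here k has units mmol·L⁻¹·s⁻¹, so the concentration exponent is 1.
Step 3: 1 - n = 1 ⇒ n = 0. The reaction is zeroth order.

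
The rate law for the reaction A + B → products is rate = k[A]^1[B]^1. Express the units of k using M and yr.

M⁻¹·yr⁻¹

Step 1: Overall order = 1 + 1 = 2.
Step 2: rate has units M·yr⁻¹; [A]^1[B]^1 has units M^2.
Step 3: k = rate/([A]^1[B]^1), so units of k = M^(1-2)·yr⁻¹ = M⁻¹·yr⁻¹.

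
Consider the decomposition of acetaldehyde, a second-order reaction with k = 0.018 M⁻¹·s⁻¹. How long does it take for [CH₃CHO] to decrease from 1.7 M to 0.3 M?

152.5 s

Step 1: For second-order: t = (1/[CH₃CHO] - 1/[CH₃CHO]₀)/k
Step 2: t = (1/0.3 - 1/1.7)/0.018
Step 3: t = (3.333 - 0.5882)/0.018
Step 4: t = 2.745/0.018 = 152.5 s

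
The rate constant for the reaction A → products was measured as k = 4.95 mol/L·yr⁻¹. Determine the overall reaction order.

zeroth order (0)

Step 1: The units of k for an nth-order reaction are (concentration)^(1-n)·(time)⁻¹.
Step 2: Here k has units mol/L·yr⁻¹, so the concentration exponent is 1.
Step 3: 1 - n = 1 ⇒ n = 0. The reaction is zeroth order.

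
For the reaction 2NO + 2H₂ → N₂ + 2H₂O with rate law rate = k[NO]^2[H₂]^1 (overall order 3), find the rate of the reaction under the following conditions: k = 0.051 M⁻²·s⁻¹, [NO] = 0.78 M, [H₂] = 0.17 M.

0.005275 M/s

Step 1: The rate law is rate = k[NO]^2[H₂]^1, overall order = 2+1 = 3
Step 2: Substitute values: rate = 0.051 × (0.78)^2 × (0.17)^1
Step 3: rate = 0.051 × 0.6084 × 0.17 = 0.00527483 M/s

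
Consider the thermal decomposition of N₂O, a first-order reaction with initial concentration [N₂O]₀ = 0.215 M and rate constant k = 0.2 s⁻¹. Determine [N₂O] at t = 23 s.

0.002161 M

Step 1: For a first-order reaction: [N₂O] = [N₂O]₀ × e^(-kt)
Step 2: [N₂O] = 0.215 × e^(-0.2 × 23)
Step 3: [N₂O] = 0.215 × e^(-4.6)
Step 4: [N₂O] = 0.215 × 0.0100518 = 0.002161 M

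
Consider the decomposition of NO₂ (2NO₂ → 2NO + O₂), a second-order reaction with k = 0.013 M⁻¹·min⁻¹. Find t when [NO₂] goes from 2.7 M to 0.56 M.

108.9 min

Step 1: For second-order: t = (1/[NO₂] - 1/[NO₂]₀)/k
Step 2: t = (1/0.56 - 1/2.7)/0.013
Step 3: t = (1.786 - 0.3704)/0.013
Step 4: t = 1.415/0.013 = 108.9 min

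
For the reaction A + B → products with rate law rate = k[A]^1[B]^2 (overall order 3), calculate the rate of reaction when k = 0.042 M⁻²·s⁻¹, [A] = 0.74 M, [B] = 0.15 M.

0.0006993 M/s

Step 1: The rate law is rate = k[A]^1[B]^2, overall order = 1+2 = 3
Step 2: Substitute values: rate = 0.042 × (0.74)^1 × (0.15)^2
Step 3: rate = 0.042 × 0.74 × 0.0225 = 0.0006993 M/s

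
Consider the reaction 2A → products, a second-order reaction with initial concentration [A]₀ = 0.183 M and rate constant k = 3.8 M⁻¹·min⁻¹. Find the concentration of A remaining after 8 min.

0.02788 M

Step 1: For a second-order reaction: 1/[A] = 1/[A]₀ + kt
Step 2: 1/[A] = 1/0.183 + 3.8 × 8
Step 3: 1/[A] = 5.464 + 30.4 = 35.86
Step 4: [A] = 1/35.86 = 0.02788 M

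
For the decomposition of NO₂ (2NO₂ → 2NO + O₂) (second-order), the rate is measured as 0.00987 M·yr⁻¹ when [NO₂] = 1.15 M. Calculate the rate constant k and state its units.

0.007463 M⁻¹·yr⁻¹

Step 1: rate = k[NO₂]^2, so k = rate / [NO₂]^2.
Step 2: k = 0.00987 / (1.15)^2 = 0.00987 / 1.322.
Step 3: k = 0.007463 M⁻¹·yr⁻¹.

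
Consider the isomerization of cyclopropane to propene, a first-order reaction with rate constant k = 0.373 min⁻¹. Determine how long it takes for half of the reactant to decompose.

1.858 min

Step 1: For a first-order reaction, t₁/₂ = ln(2)/k
Step 2: t₁/₂ = ln(2)/0.373
Step 3: t₁/₂ = 0.6931/0.373 = 1.858 min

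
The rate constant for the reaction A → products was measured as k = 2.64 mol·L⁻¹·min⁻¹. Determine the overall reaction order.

zeroth order (0)

Step 1: The units of k for an nth-order reaction are (concentration)^(1-n)·(time)⁻¹.
Step 2: Here k has units mol·L⁻¹·min⁻¹, so the concentration exponent is 1.
Step 3: 1 - n = 1 ⇒ n = 0. The reaction is zeroth order.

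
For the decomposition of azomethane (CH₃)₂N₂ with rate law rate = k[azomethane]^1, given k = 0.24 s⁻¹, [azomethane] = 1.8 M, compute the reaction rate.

0.432 M/s

Step 1: Identify the rate law: rate = k[azomethane]^1
Step 2: Substitute values: rate = 0.24 × (1.8)^1
Step 3: Calculate: rate = 0.24 × 1.8 = 0.432 M/s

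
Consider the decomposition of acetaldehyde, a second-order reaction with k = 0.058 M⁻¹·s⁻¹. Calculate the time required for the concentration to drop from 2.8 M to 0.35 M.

43.1 s

Step 1: For second-order: t = (1/[CH₃CHO] - 1/[CH₃CHO]₀)/k
Step 2: t = (1/0.35 - 1/2.8)/0.058
Step 3: t = (2.857 - 0.3571)/0.058
Step 4: t = 2.5/0.058 = 43.1 s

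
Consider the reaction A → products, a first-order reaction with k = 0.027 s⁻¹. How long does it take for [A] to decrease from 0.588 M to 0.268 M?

29.1 s

Step 1: For first-order: t = ln([A]₀/[A])/k
Step 2: t = ln(0.588/0.268)/0.027
Step 3: t = ln(2.194)/0.027
Step 4: t = 0.7857/0.027 = 29.1 s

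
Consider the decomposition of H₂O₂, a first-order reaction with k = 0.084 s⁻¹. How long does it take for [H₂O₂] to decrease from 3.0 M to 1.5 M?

8.252 s

Step 1: For first-order: t = ln([H₂O₂]₀/[H₂O₂])/k
Step 2: t = ln(3.0/1.5)/0.084
Step 3: t = ln(2)/0.084
Step 4: t = 0.6931/0.084 = 8.252 s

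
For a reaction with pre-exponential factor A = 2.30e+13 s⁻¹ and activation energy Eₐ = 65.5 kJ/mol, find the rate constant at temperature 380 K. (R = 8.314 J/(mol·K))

2.28e+04 s⁻¹

Step 1: Use the Arrhenius equation: k = A × exp(-Eₐ/RT)
Step 2: Convert Eₐ to J/mol: 65.5 kJ/mol = 65500 J/mol
Step 3: Calculate the exponent: -Eₐ/(RT) = -65500/(8.314 × 380) = -20.73231
Step 4: k = 2.30e+13 × exp(-20.73231)
Step 5: k = 2.30e+13 × 9.90997e-10 = 2.2793e+04 s⁻¹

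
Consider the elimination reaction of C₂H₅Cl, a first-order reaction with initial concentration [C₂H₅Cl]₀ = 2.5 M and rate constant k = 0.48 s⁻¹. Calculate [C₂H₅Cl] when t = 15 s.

0.001866 M

Step 1: For a first-order reaction: [C₂H₅Cl] = [C₂H₅Cl]₀ × e^(-kt)
Step 2: [C₂H₅Cl] = 2.5 × e^(-0.48 × 15)
Step 3: [C₂H₅Cl] = 2.5 × e^(-7.2)
Step 4: [C₂H₅Cl] = 2.5 × 0.000746586 = 0.001866 M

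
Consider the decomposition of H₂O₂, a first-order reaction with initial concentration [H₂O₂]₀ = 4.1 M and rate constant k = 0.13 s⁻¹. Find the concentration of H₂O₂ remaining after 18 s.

0.3949 M

Step 1: For a first-order reaction: [H₂O₂] = [H₂O₂]₀ × e^(-kt)
Step 2: [H₂O₂] = 4.1 × e^(-0.13 × 18)
Step 3: [H₂O₂] = 4.1 × e^(-2.34)
Step 4: [H₂O₂] = 4.1 × 0.0963276 = 0.3949 M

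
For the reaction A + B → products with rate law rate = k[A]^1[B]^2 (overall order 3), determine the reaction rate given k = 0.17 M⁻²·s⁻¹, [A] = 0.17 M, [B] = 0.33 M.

0.003147 M/s

Step 1: The rate law is rate = k[A]^1[B]^2, overall order = 1+2 = 3
Step 2: Substitute values: rate = 0.17 × (0.17)^1 × (0.33)^2
Step 3: rate = 0.17 × 0.17 × 0.1089 = 0.00314721 M/s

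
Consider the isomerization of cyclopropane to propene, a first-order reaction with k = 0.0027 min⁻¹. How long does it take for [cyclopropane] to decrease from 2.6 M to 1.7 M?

157.4 min

Step 1: For first-order: t = ln([cyclopropane]₀/[cyclopropane])/k
Step 2: t = ln(2.6/1.7)/0.0027
Step 3: t = ln(1.529)/0.0027
Step 4: t = 0.4249/0.0027 = 157.4 min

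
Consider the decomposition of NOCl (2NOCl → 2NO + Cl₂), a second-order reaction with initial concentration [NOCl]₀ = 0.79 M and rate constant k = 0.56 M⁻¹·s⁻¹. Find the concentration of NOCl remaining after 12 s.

0.1252 M

Step 1: For a second-order reaction: 1/[NOCl] = 1/[NOCl]₀ + kt
Step 2: 1/[NOCl] = 1/0.79 + 0.56 × 12
Step 3: 1/[NOCl] = 1.266 + 6.72 = 7.986
Step 4: [NOCl] = 1/7.986 = 0.1252 M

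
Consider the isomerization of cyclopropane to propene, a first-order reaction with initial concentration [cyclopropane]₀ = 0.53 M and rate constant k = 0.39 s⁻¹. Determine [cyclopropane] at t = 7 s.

0.03457 M

Step 1: For a first-order reaction: [cyclopropane] = [cyclopropane]₀ × e^(-kt)
Step 2: [cyclopropane] = 0.53 × e^(-0.39 × 7)
Step 3: [cyclopropane] = 0.53 × e^(-2.73)
Step 4: [cyclopropane] = 0.53 × 0.0652193 = 0.03457 M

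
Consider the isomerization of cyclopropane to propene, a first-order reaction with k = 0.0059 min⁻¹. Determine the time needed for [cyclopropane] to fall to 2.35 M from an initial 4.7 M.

117.5 min

Step 1: For first-order: t = ln([cyclopropane]₀/[cyclopropane])/k
Step 2: t = ln(4.7/2.35)/0.0059
Step 3: t = ln(2)/0.0059
Step 4: t = 0.6931/0.0059 = 117.5 min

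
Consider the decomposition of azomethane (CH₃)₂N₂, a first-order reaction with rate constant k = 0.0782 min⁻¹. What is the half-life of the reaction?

8.864 min

Step 1: For a first-order reaction, t₁/₂ = ln(2)/k
Step 2: t₁/₂ = ln(2)/0.0782
Step 3: t₁/₂ = 0.6931/0.0782 = 8.864 min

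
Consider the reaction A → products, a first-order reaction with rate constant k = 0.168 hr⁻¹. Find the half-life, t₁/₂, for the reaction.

4.126 hr

Step 1: For a first-order reaction, t₁/₂ = ln(2)/k
Step 2: t₁/₂ = ln(2)/0.168
Step 3: t₁/₂ = 0.6931/0.168 = 4.126 hr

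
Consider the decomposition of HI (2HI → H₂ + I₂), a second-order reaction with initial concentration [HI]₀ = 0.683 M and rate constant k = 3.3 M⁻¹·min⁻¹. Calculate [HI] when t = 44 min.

0.006818 M

Step 1: For a second-order reaction: 1/[HI] = 1/[HI]₀ + kt
Step 2: 1/[HI] = 1/0.683 + 3.3 × 44
Step 3: 1/[HI] = 1.464 + 145.2 = 146.7
Step 4: [HI] = 1/146.7 = 0.006818 M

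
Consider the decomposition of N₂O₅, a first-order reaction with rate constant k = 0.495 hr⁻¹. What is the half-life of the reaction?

1.4 hr

Step 1: For a first-order reaction, t₁/₂ = ln(2)/k
Step 2: t₁/₂ = ln(2)/0.495
Step 3: t₁/₂ = 0.6931/0.495 = 1.4 hr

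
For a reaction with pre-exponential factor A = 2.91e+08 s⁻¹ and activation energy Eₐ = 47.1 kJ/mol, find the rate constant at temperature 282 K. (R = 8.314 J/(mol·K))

5.49e-01 s⁻¹

Step 1: Use the Arrhenius equation: k = A × exp(-Eₐ/RT)
Step 2: Convert Eₐ to J/mol: 47.1 kJ/mol = 47100 J/mol
Step 3: Calculate the exponent: -Eₐ/(RT) = -47100/(8.314 × 282) = -20.08916
Step 4: k = 2.91e+08 × exp(-20.08916)
Step 5: k = 2.91e+08 × 1.88534e-09 = 5.4863e-01 s⁻¹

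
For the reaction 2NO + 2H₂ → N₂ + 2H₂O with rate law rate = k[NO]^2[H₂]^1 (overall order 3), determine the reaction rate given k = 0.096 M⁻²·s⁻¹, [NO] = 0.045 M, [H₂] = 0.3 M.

5.832e-05 M/s

Step 1: The rate law is rate = k[NO]^2[H₂]^1, overall order = 2+1 = 3
Step 2: Substitute values: rate = 0.096 × (0.045)^2 × (0.3)^1
Step 3: rate = 0.096 × 0.002025 × 0.3 = 5.832e-05 M/s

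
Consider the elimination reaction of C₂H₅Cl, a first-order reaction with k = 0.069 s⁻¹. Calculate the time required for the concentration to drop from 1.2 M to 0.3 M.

20.09 s

Step 1: For first-order: t = ln([C₂H₅Cl]₀/[C₂H₅Cl])/k
Step 2: t = ln(1.2/0.3)/0.069
Step 3: t = ln(4)/0.069
Step 4: t = 1.386/0.069 = 20.09 s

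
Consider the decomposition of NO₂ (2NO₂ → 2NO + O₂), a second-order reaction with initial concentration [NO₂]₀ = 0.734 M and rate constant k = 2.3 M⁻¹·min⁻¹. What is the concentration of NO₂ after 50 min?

0.008594 M

Step 1: For a second-order reaction: 1/[NO₂] = 1/[NO₂]₀ + kt
Step 2: 1/[NO₂] = 1/0.734 + 2.3 × 50
Step 3: 1/[NO₂] = 1.362 + 115 = 116.4
Step 4: [NO₂] = 1/116.4 = 0.008594 M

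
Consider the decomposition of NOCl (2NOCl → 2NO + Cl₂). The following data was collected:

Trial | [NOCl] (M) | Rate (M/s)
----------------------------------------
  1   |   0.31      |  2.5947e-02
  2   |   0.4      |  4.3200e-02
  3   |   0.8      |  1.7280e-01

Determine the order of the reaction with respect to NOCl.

second order (2)

Step 1: Compare trials to find order n where rate₂/rate₁ = ([NOCl]₂/[NOCl]₁)^n
Step 2: rate₂/rate₁ = 4.3200e-02/2.5947e-02 = 1.665
Step 3: [NOCl]₂/[NOCl]₁ = 0.4/0.31 = 1.29
Step 4: n = ln(1.665)/ln(1.29) = 2.00 ≈ 2
Step 5: The reaction is second order in NOCl.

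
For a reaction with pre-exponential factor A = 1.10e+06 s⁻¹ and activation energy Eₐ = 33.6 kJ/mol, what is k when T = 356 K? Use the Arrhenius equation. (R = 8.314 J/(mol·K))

1.29e+01 s⁻¹

Step 1: Use the Arrhenius equation: k = A × exp(-Eₐ/RT)
Step 2: Convert Eₐ to J/mol: 33.6 kJ/mol = 33600 J/mol
Step 3: Calculate the exponent: -Eₐ/(RT) = -33600/(8.314 × 356) = -11.35218
Step 4: k = 1.10e+06 × exp(-11.35218)
Step 5: k = 1.10e+06 × 1.17439e-05 = 1.2918e+01 s⁻¹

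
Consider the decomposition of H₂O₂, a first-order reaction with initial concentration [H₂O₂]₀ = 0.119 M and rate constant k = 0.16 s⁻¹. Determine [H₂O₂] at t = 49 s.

4.685e-05 M

Step 1: For a first-order reaction: [H₂O₂] = [H₂O₂]₀ × e^(-kt)
Step 2: [H₂O₂] = 0.119 × e^(-0.16 × 49)
Step 3: [H₂O₂] = 0.119 × e^(-7.84)
Step 4: [H₂O₂] = 0.119 × 0.000393669 = 4.685e-05 M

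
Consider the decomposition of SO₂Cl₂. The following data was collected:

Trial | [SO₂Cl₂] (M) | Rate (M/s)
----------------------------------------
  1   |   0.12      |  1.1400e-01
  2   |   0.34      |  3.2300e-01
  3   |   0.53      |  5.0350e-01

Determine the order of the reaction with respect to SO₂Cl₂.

first order (1)

Step 1: Compare trials to find order n where rate₂/rate₁ = ([SO₂Cl₂]₂/[SO₂Cl₂]₁)^n
Step 2: rate₂/rate₁ = 3.2300e-01/1.1400e-01 = 2.833
Step 3: [SO₂Cl₂]₂/[SO₂Cl₂]₁ = 0.34/0.12 = 2.833
Step 4: n = ln(2.833)/ln(2.833) = 1.00 ≈ 1
Step 5: The reaction is first order in SO₂Cl₂.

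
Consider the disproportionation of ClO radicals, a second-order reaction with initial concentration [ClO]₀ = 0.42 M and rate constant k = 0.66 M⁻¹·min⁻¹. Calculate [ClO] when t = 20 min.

0.06418 M

Step 1: For a second-order reaction: 1/[ClO] = 1/[ClO]₀ + kt
Step 2: 1/[ClO] = 1/0.42 + 0.66 × 20
Step 3: 1/[ClO] = 2.381 + 13.2 = 15.58
Step 4: [ClO] = 1/15.58 = 0.06418 M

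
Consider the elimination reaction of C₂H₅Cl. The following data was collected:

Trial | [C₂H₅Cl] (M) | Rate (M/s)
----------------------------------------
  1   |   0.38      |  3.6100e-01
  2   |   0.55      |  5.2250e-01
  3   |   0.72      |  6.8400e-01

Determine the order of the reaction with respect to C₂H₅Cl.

first order (1)

Step 1: Compare trials to find order n where rate₂/rate₁ = ([C₂H₅Cl]₂/[C₂H₅Cl]₁)^n
Step 2: rate₂/rate₁ = 5.2250e-01/3.6100e-01 = 1.447
Step 3: [C₂H₅Cl]₂/[C₂H₅Cl]₁ = 0.55/0.38 = 1.447
Step 4: n = ln(1.447)/ln(1.447) = 1.00 ≈ 1
Step 5: The reaction is first order in C₂H₅Cl.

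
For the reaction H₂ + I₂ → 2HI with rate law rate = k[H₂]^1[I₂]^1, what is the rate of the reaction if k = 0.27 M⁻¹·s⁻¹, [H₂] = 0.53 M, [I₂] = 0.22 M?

0.03148 M/s

Step 1: The rate law is rate = k[H₂]^1[I₂]^1
Step 2: Substitute: rate = 0.27 × (0.53)^1 × (0.22)^1
Step 3: rate = 0.27 × 0.53 × 0.22 = 0.031482 M/s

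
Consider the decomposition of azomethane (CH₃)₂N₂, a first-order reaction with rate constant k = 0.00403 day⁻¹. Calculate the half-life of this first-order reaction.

172 day

Step 1: For a first-order reaction, t₁/₂ = ln(2)/k
Step 2: t₁/₂ = ln(2)/0.00403
Step 3: t₁/₂ = 0.6931/0.00403 = 172 day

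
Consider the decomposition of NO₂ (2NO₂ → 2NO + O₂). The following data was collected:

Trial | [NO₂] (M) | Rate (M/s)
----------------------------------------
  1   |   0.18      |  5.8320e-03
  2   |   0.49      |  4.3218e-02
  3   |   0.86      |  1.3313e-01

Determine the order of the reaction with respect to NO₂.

second order (2)

Step 1: Compare trials to find order n where rate₂/rate₁ = ([NO₂]₂/[NO₂]₁)^n
Step 2: rate₂/rate₁ = 4.3218e-02/5.8320e-03 = 7.41
Step 3: [NO₂]₂/[NO₂]₁ = 0.49/0.18 = 2.722
Step 4: n = ln(7.41)/ln(2.722) = 2.00 ≈ 2
Step 5: The reaction is second order in NO₂.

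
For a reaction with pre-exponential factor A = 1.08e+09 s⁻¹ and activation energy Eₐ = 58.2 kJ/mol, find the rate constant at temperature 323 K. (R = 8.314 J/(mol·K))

4.18e-01 s⁻¹

Step 1: Use the Arrhenius equation: k = A × exp(-Eₐ/RT)
Step 2: Convert Eₐ to J/mol: 58.2 kJ/mol = 58200 J/mol
Step 3: Calculate the exponent: -Eₐ/(RT) = -58200/(8.314 × 323) = -21.67257
Step 4: k = 1.08e+09 × exp(-21.67257)
Step 5: k = 1.08e+09 × 3.87010e-10 = 4.1797e-01 s⁻¹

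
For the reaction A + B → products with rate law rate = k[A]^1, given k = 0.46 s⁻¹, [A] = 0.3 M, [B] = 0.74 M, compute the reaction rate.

0.138 M/s

Step 1: The rate law is rate = k[A]^1
Step 2: Note that the rate does not depend on [B] (zero order in B).
Step 3: rate = 0.46 × (0.3)^1 = 0.138 M/s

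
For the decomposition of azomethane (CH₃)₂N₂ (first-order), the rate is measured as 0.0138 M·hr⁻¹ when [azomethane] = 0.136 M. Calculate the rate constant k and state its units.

0.1015 hr⁻¹

Step 1: rate = k[azomethane]^1, so k = rate / [azomethane]^1.
Step 2: k = 0.0138 / (0.136)^1 = 0.0138 / 0.136.
Step 3: k = 0.1015 hr⁻¹.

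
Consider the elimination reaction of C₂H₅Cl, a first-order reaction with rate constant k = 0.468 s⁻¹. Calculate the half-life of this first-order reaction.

1.481 s

Step 1: For a first-order reaction, t₁/₂ = ln(2)/k
Step 2: t₁/₂ = ln(2)/0.468
Step 3: t₁/₂ = 0.6931/0.468 = 1.481 s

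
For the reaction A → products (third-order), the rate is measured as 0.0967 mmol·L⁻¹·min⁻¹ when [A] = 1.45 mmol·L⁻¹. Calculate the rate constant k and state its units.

0.03172 (mmol·L⁻¹)⁻²·min⁻¹

Step 1: rate = k[A]^3, so k = rate / [A]^3.
Step 2: k = 0.0967 / (1.45)^3 = 0.0967 / 3.049.
Step 3: k = 0.03172 (mmol·L⁻¹)⁻²·min⁻¹.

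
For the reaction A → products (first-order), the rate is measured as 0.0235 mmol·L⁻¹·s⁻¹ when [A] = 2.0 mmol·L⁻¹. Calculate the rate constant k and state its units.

0.01175 s⁻¹

Step 1: rate = k[A]^1, so k = rate / [A]^1.
Step 2: k = 0.0235 / (2.0)^1 = 0.0235 / 2.
Step 3: k = 0.01175 s⁻¹.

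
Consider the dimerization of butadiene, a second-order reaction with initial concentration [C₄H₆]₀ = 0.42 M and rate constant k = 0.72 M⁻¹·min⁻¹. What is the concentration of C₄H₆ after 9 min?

0.1129 M

Step 1: For a second-order reaction: 1/[C₄H₆] = 1/[C₄H₆]₀ + kt
Step 2: 1/[C₄H₆] = 1/0.42 + 0.72 × 9
Step 3: 1/[C₄H₆] = 2.381 + 6.48 = 8.861
Step 4: [C₄H₆] = 1/8.861 = 0.1129 M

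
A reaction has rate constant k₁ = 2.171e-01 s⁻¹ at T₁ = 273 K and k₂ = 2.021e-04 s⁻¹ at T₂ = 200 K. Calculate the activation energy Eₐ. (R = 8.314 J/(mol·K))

43.4 kJ/mol

Step 1: Use the two-temperature Arrhenius form: ln(k₂/k₁) = -Eₐ/R × (1/T₂ - 1/T₁)
Step 2: ln(k₂/k₁) = ln(2.021e-04/2.171e-01) = ln(0.000930907) = -6.97935
Step 3: 1/T₂ - 1/T₁ = 1/200 - 1/273 = 1.336996e-03 K⁻¹
Step 4: Eₐ = -R × ln(k₂/k₁) / (1/T₂ - 1/T₁) = -8.314 × -6.97935 / 1.336996e-03
Step 5: Eₐ = 4.3401e+04 J/mol = 43.4 kJ/mol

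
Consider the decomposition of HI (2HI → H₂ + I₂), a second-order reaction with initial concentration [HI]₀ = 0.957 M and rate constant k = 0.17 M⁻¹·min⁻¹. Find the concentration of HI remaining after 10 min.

0.3643 M

Step 1: For a second-order reaction: 1/[HI] = 1/[HI]₀ + kt
Step 2: 1/[HI] = 1/0.957 + 0.17 × 10
Step 3: 1/[HI] = 1.045 + 1.7 = 2.745
Step 4: [HI] = 1/2.745 = 0.3643 M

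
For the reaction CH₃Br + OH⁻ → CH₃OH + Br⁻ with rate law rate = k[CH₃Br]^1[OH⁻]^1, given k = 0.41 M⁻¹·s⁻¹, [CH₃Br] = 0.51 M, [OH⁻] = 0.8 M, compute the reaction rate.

0.1673 M/s

Step 1: The rate law is rate = k[CH₃Br]^1[OH⁻]^1
Step 2: Substitute: rate = 0.41 × (0.51)^1 × (0.8)^1
Step 3: rate = 0.41 × 0.51 × 0.8 = 0.16728 M/s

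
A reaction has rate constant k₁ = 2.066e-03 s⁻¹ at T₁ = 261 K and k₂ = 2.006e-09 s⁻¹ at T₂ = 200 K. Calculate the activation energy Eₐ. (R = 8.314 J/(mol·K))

98.5 kJ/mol

Step 1: Use the two-temperature Arrhenius form: ln(k₂/k₁) = -Eₐ/R × (1/T₂ - 1/T₁)
Step 2: ln(k₂/k₁) = ln(2.006e-09/2.066e-03) = ln(9.70958e-07) = -13.845
Step 3: 1/T₂ - 1/T₁ = 1/200 - 1/261 = 1.168582e-03 K⁻¹
Step 4: Eₐ = -R × ln(k₂/k₁) / (1/T₂ - 1/T₁) = -8.314 × -13.845 / 1.168582e-03
Step 5: Eₐ = 9.8502e+04 J/mol = 98.5 kJ/mol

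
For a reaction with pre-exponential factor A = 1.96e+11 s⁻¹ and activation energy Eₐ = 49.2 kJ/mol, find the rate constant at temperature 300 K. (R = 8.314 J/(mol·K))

5.31e+02 s⁻¹

Step 1: Use the Arrhenius equation: k = A × exp(-Eₐ/RT)
Step 2: Convert Eₐ to J/mol: 49.2 kJ/mol = 49200 J/mol
Step 3: Calculate the exponent: -Eₐ/(RT) = -49200/(8.314 × 300) = -19.72576
Step 4: k = 1.96e+11 × exp(-19.72576)
Step 5: k = 1.96e+11 × 2.71151e-09 = 5.3146e+02 s⁻¹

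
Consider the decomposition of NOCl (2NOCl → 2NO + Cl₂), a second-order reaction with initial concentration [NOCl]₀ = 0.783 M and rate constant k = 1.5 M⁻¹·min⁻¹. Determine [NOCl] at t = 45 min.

0.01454 M

Step 1: For a second-order reaction: 1/[NOCl] = 1/[NOCl]₀ + kt
Step 2: 1/[NOCl] = 1/0.783 + 1.5 × 45
Step 3: 1/[NOCl] = 1.277 + 67.5 = 68.78
Step 4: [NOCl] = 1/68.78 = 0.01454 M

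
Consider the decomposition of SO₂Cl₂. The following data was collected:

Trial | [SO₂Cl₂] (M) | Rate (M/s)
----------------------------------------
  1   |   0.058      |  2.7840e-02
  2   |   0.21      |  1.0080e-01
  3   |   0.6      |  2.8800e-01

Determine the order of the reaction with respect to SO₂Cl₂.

first order (1)

Step 1: Compare trials to find order n where rate₂/rate₁ = ([SO₂Cl₂]₂/[SO₂Cl₂]₁)^n
Step 2: rate₂/rate₁ = 1.0080e-01/2.7840e-02 = 3.621
Step 3: [SO₂Cl₂]₂/[SO₂Cl₂]₁ = 0.21/0.058 = 3.621
Step 4: n = ln(3.621)/ln(3.621) = 1.00 ≈ 1
Step 5: The reaction is first order in SO₂Cl₂.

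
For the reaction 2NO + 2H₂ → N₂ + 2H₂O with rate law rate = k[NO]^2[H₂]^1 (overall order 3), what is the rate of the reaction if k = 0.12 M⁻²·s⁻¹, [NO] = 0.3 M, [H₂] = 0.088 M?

0.0009504 M/s

Step 1: The rate law is rate = k[NO]^2[H₂]^1, overall order = 2+1 = 3
Step 2: Substitute values: rate = 0.12 × (0.3)^2 × (0.088)^1
Step 3: rate = 0.12 × 0.09 × 0.088 = 0.0009504 M/s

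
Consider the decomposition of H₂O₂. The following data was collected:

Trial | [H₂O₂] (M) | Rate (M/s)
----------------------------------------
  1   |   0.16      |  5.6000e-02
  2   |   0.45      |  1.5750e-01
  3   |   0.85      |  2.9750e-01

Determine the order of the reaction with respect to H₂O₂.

first order (1)

Step 1: Compare trials to find order n where rate₂/rate₁ = ([H₂O₂]₂/[H₂O₂]₁)^n
Step 2: rate₂/rate₁ = 1.5750e-01/5.6000e-02 = 2.813
Step 3: [H₂O₂]₂/[H₂O₂]₁ = 0.45/0.16 = 2.812
Step 4: n = ln(2.813)/ln(2.812) = 1.00 ≈ 1
Step 5: The reaction is first order in H₂O₂.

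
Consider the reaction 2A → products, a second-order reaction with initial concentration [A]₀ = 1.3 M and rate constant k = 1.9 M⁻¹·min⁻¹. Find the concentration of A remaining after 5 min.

0.09738 M

Step 1: For a second-order reaction: 1/[A] = 1/[A]₀ + kt
Step 2: 1/[A] = 1/1.3 + 1.9 × 5
Step 3: 1/[A] = 0.7692 + 9.5 = 10.27
Step 4: [A] = 1/10.27 = 0.09738 M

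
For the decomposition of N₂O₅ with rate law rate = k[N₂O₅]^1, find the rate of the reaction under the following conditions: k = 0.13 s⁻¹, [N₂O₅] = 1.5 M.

0.195 M/s

Step 1: Identify the rate law: rate = k[N₂O₅]^1
Step 2: Substitute values: rate = 0.13 × (1.5)^1
Step 3: Calculate: rate = 0.13 × 1.5 = 0.195 M/s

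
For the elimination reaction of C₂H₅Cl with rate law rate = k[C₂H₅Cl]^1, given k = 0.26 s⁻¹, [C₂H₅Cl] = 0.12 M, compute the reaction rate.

0.0312 M/s

Step 1: Identify the rate law: rate = k[C₂H₅Cl]^1
Step 2: Substitute values: rate = 0.26 × (0.12)^1
Step 3: Calculate: rate = 0.26 × 0.12 = 0.0312 M/s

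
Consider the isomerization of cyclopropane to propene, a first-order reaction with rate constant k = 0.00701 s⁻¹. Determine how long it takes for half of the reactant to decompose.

98.88 s

Step 1: For a first-order reaction, t₁/₂ = ln(2)/k
Step 2: t₁/₂ = ln(2)/0.00701
Step 3: t₁/₂ = 0.6931/0.00701 = 98.88 s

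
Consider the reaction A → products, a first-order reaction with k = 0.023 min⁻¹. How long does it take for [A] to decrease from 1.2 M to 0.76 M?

19.86 min

Step 1: For first-order: t = ln([A]₀/[A])/k
Step 2: t = ln(1.2/0.76)/0.023
Step 3: t = ln(1.579)/0.023
Step 4: t = 0.4568/0.023 = 19.86 min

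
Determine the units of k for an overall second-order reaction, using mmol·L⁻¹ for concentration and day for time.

(mmol·L⁻¹)⁻¹·day⁻¹

Step 1: For overall order n, rate = k × (concentration)^n.
Step 2: Rate has units mmol·L⁻¹·day⁻¹; concentration term has units (mmol·L⁻¹)^2.
Step 3: k = rate / (concentration)^n, so units of k = (mmol·L⁻¹)^(1-2)·day⁻¹ = (mmol·L⁻¹)⁻¹·day⁻¹.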